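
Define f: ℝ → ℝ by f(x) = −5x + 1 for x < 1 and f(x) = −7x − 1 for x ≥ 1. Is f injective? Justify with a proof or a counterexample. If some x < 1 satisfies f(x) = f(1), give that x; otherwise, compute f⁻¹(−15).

2

Both pieces are strictly decreasing (slopes −5 and −7), so each is injective on its own interval.
The left piece maps (−∞, 1) onto (−4, ∞); the right piece maps [1, ∞) onto (−∞, −8].
These images are disjoint, so no value is attained by both pieces. So f is injective.
Because the two images are disjoint, no x < 1 has f(x) = f(1), so we compute f⁻¹(−15): −15 lies in (−∞, −8], so solve −7x − 1 = −15: x = (−15 + 1)/(−7) = 2.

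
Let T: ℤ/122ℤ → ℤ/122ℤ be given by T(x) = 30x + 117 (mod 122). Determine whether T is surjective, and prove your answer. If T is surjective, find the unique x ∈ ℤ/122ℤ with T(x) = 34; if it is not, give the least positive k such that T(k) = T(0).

61

Since gcd(30, 122) = 2, we have 30x ≡ 0 (mod 2) for all x, so T(x) ≡ 1 (mod 2).
But 0 ≢ 1 (mod 2), so 0 ∈ ℤ/122ℤ has no preimage. Therefore T is not surjective.
Since T is not surjective, we find the least positive k with T(k) = T(0): this means 30k ≡ 0 (mod 122), i.e. 122 ∣ 30k. Since gcd(30, 122) = 2, dividing through by 2 this holds exactly when 61 ∣ 15k, and as gcd(15, 61) = 1, exactly when 61 ∣ k.
The smallest positive such k is 61.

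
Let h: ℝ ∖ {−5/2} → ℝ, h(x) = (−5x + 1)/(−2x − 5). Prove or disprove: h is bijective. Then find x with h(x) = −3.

-14/11

If h(x) = 5/2, cross-multiplying gives −2(−5x + 1) = −5(−2x − 5), which simplifies to −2 = 25 — false.  So 5/2 has no preimage and h is not surjective.
So h is not bijective.
Solving h(x) = −3: cross-multiplying gives −5x + 1 = −3(−2x − 5), which rearranges to −11x = 14, so x = −14/11.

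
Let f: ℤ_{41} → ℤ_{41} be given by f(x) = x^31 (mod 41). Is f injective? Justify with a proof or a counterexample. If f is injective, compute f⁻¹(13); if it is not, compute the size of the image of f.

6

Since 41 is prime, the nonzero elements of ℤ_{41} form a cyclic group of order 40.
As gcd(31, 40) = 1, raising to the 31st power is a bijection on this group: if u^31 ≡ v^31 then (uv^{−1})^31 = 1, and the only element of order dividing gcd(31, 40) = 1 is 1, so u = v.
With f(0) = 0 this makes f injective on all of ℤ_{41}, hence bijective (finite equal-size domain and codomain). In particular f is injective.
Since f is injective, we find the preimage of 13. The inverse of x ↦ x^31 on (ℤ_{41})^× is x ↦ x^31, because 31·31 = 961 = 24·40 + 1 ≡ 1 (mod 40) and x^{40} = 1 for x ≠ 0 (Fermat). So f⁻¹(13) = 13^31 mod 41.
Repeated squaring mod 41: 13^1 ≡ 13, 13^2 ≡ 13² = 169 ≡ 5, 13^4 ≡ 5² = 25, 13^8 ≡ 25² = 625 ≡ 10, 13^16 ≡ 10² = 100 ≡ 18. Since 31 = 16 + 8 + 4 + 2 + 1, 13^31 ≡ 18·10·25·5·13: 18·10 = 180 ≡ 16, then 16·25 = 400 ≡ 31, then 31·5 = 155 ≡ 32, then 32·13 = 416 ≡ 6. So 13^31 ≡ 6 (mod 41).
Hence f⁻¹(13) = 6.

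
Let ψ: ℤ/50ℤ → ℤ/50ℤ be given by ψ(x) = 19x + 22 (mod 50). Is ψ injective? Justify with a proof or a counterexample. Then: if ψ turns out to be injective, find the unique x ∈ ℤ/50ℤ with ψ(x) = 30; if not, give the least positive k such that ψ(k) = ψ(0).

If ψ(u) = ψ(v), then 19u ≡ 19v (mod 50). Because gcd(19, 50) = 1, we may cancel 19 to get u ≡ v (mod 50).
Thus ψ is injective.
We now compute 19⁻¹ mod 50 explicitly. Euclid's algorithm: 50 = 2·19 + 12, 19 = 1·12 + 7, 12 = 1·7 + 5, 7 = 1·5 + 2, 5 = 2·2 + 1; back-substituting gives 1 = 29·19 − 11·50, so 19⁻¹ ≡ 29 (mod 50).
Since ψ is injective, we compute ψ⁻¹(30): solve 19x + 22 ≡ 30 (mod 50), i.e. 19x ≡ 8 (mod 50).
Multiplying by 19⁻¹ = 29 gives x ≡ 29·8 = 232 = 4·50 + 32 ≡ 32 (mod 50).
Check: ψ(32) = 19·32 + 22 = 630 = 12·50 + 30 ≡ 30 (mod 50).

32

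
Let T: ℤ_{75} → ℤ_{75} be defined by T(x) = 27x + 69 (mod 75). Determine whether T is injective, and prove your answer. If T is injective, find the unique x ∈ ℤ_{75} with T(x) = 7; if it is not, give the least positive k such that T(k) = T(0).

By definition, T is injective when T(s) = T(t) forces s = t.
We have gcd(27, 75) = 3 > 1. Taking s = 0 and t = 25: T(0) = 69 and T(25) = 27·25 + 69 = 744 ≡ 69 (mod 75).
So T(0) = T(25) while 0 ≠ 25, so T is not injective.
Since T is not injective, we find the least positive k with T(k) = T(0): this means 27k ≡ 0 (mod 75), i.e. 75 ∣ 27k. Since gcd(27, 75) = 3, dividing through by 3 this holds exactly when 25 ∣ 9k, and as gcd(9, 25) = 1, exactly when 25 ∣ k.
The smallest positive such k is 25.

25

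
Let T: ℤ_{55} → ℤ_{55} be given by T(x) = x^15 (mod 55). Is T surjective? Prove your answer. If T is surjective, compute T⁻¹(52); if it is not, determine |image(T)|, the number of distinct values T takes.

15

T(2): Repeated squaring mod 55: 2^1 ≡ 2, 2^2 ≡ 2² = 4, 2^4 ≡ 4² = 16, 2^8 ≡ 16² = 256 ≡ 36. Since 15 = 8 + 4 + 2 + 1, 2^15 ≡ 36·16·4·2: 36·16 = 576 ≡ 26, then 26·4 = 104 ≡ 49, then 49·2 = 98 ≡ 43. So 2^15 ≡ 43 (mod 55).
T(7): Repeated squaring mod 55: 7^1 ≡ 7, 7^2 ≡ 7² = 49, 7^4 ≡ 49² = 2401 ≡ 36, 7^8 ≡ 36² = 1296 ≡ 31. Since 15 = 8 + 4 + 2 + 1, 7^15 ≡ 31·36·49·7: 31·36 = 1116 ≡ 16, then 16·49 = 784 ≡ 14, then 14·7 = 98 ≡ 43. So 7^15 ≡ 43 (mod 55).
So T(2) = T(7) = 43 while 2 ≠ 7, so T is not injective.
A non-injective map from the 55-element set ℤ_{55} to itself takes at most 54 distinct values, so it cannot be surjective. Thus T is not surjective.
Since T is not surjective, we determine |image(T)|. Computing x^15 mod 55 for each x (by repeated squaring, reducing mod 55 at every step), the values T(0), T(1), …, T(54) are: 0, 1, 43, 12, 34, 45, 21, 43, 32, 34, 10, 11, 23, 32, 34, 45, 1, 43, 32, 54, 45, 21, 33, 12, 54, 45, 1, 23, 32, 54, 10, 1, 43, 22, 34, 10, 1, 23, 12, 54, 10, 21, 23, 32, 44, 45, 21, 23, 12, 34, 10, 21, 43, 12, 54.
The distinct values are {0, 1, 10, 11, 12, 21, 22, 23, 32, 33, 34, 43, 44, 45, 54}; there are 15 of them.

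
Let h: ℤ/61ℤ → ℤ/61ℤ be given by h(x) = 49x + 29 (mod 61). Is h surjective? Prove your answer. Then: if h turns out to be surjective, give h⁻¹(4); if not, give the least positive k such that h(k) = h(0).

Since gcd(49, 61) = 1, 49 is invertible modulo 61. Euclid's algorithm: 61 = 1·49 + 12, 49 = 4·12 + 1; back-substituting gives 1 = 5·49 − 4·61, so 49⁻¹ ≡ 5 (mod 61).
Then y ↦ 5(y − 29) is a two-sided inverse to h, so every y ∈ ℤ/61ℤ has a preimage.
Therefore h is surjective.
Since h is surjective, we compute h⁻¹(4): solve 49x + 29 ≡ 4 (mod 61), i.e. 49x ≡ 36 (mod 61).
Multiplying by 49⁻¹ = 5 gives x ≡ 5·36 = 180 = 2·61 + 58 ≡ 58 (mod 61).
Check: h(58) = 49·58 + 29 = 2871 = 47·61 + 4 ≡ 4 (mod 61).

58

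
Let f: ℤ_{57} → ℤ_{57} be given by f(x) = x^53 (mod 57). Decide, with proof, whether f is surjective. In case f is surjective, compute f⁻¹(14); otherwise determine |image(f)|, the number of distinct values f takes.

Computing x^53 mod 57 for each x (by repeated squaring, reducing mod 57 at every step), the values f(0), f(1), …, f(56) are: 0, 1, 29, 51, 43, 23, 54, 49, 50, 36, 40, 26, 27, 22, 53, 33, 25, 47, 18, 19, 20, 48, 13, 5, 42, 16, 11, 12, 55, 2, 45, 46, 41, 15, 52, 44, 9, 37, 38, 39, 10, 32, 24, 4, 35, 30, 31, 17, 21, 7, 8, 3, 34, 14, 6, 28, 56.
Every element of ℤ_{57} appears exactly once in this list, so f is a bijection, and in particular surjective.
Since f is surjective, we read off the preimage of 14 from the same table: f(53) = 14, so f⁻¹(14) = 53.

53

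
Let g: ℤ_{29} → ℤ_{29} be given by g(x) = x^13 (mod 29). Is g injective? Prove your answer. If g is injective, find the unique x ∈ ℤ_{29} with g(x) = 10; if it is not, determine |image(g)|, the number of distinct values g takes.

Since 29 is prime, the nonzero elements of ℤ_{29} form a cyclic group of order 28.
As gcd(13, 28) = 1, raising to the 13th power is a bijection on this group: if u^13 ≡ v^13 then (uv^{−1})^13 = 1, and the only element of order dividing gcd(13, 28) = 1 is 1, so u = v.
With g(0) = 0 this makes g injective on all of ℤ_{29}, hence bijective (finite equal-size domain and codomain). In particular g is injective.
Since g is injective, we find the preimage of 10. The inverse of x ↦ x^13 on (ℤ_{29})^× is x ↦ x^13, because 13·13 = 169 = 6·28 + 1 ≡ 1 (mod 28) and x^{28} = 1 for x ≠ 0 (Fermat). So g⁻¹(10) = 10^13 mod 29.
Repeated squaring mod 29: 10^1 ≡ 10, 10^2 ≡ 10² = 100 ≡ 13, 10^4 ≡ 13² = 169 ≡ 24, 10^8 ≡ 24² = 576 ≡ 25. Since 13 = 8 + 4 + 1, 10^13 ≡ 25·24·10: 25·24 = 600 ≡ 20, then 20·10 = 200 ≡ 26. So 10^13 ≡ 26 (mod 29).
Hence g⁻¹(10) = 26.

26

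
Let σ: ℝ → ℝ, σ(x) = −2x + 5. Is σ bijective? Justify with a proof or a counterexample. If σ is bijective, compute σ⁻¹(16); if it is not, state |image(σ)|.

Suppose σ(a) = σ(b). Then −2a + 5 = −2b + 5, therefore −2a = −2b, therefore a = b.
For any y ∈ ℝ, x = (y − 5)/(−2) satisfies σ(x) = y.
Therefore σ is bijective.
Since σ is bijective, we compute σ⁻¹(16) = (16 − 5)/(−2) = −11/2.

-11/2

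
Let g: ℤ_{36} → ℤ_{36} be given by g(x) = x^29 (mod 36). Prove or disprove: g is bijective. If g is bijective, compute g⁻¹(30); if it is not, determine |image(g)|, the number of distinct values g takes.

g(0) = 0^29 = 0.
g(6): Repeated squaring mod 36: 6^1 ≡ 6, 6^2 ≡ 6² = 36 ≡ 0, 6^4 ≡ 0² = 0, 6^8 ≡ 0² = 0, 6^16 ≡ 0² = 0. Since 29 = 16 + 8 + 4 + 1, 6^29 ≡ 0·0·0·6: 0·0 = 0, then 0·0 = 0, then 0·6 = 0. So 6^29 ≡ 0 (mod 36).
So g(0) = g(6) = 0 while 0 ≠ 6, thus g is not injective, hence not bijective.
Since g is not bijective, we determine |image(g)|. Computing x^29 mod 36 for each x (by repeated squaring, reducing mod 36 at every step), the values g(0), g(1), …, g(35) are: 0, 1, 32, 27, 16, 29, 0, 31, 8, 9, 28, 23, 0, 25, 20, 27, 4, 17, 0, 19, 32, 9, 16, 11, 0, 13, 8, 27, 28, 5, 0, 7, 20, 9, 4, 35.
The distinct values are {0, 1, 4, 5, 7, 8, 9, 11, 13, 16, 17, 19, 20, 23, 25, 27, 28, 29, 31, 32, 35}; there are 21 of them.

21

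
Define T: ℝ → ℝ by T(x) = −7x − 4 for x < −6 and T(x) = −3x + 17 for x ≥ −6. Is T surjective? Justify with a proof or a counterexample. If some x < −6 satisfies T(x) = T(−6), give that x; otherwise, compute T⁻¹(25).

Both pieces are strictly decreasing (slopes −7 and −3), so each is injective on its own interval.
The left piece maps (−∞, −6) onto (38, ∞); the right piece maps [−6, ∞) onto (−∞, 35].
The union (38, ∞) ∪ (−∞, 35] omits the interval between 38 and 35; in particular 38 has no preimage. So T is not surjective.
Because the two images are disjoint, no x < −6 has T(x) = T(−6), so we compute T⁻¹(25): 25 lies in (−∞, 35], so solve −3x + 17 = 25: x = (25 − 17)/(−3) = −8/3.

-8/3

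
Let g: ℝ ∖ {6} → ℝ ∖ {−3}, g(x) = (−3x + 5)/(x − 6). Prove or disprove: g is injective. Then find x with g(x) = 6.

Suppose g(u) = g(v). Cross-multiplying: (−3u + 5)(v − 6) = (−3v + 5)(u − 6).
Expanding both sides and cancelling the symmetric terms leaves 13·(u − v) = 0. Since 13 ≠ 0, u = v. Therefore g is injective.
Solving g(x) = 6: cross-multiplying gives −3x + 5 = 6(x − 6), which rearranges to −9x = −41, so x = 41/9.

41/9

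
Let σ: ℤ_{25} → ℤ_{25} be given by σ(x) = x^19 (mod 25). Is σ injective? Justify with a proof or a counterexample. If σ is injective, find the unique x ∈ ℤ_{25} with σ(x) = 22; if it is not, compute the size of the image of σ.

21

σ(0) = 0^19 = 0.
σ(5): Repeated squaring mod 25: 5^1 ≡ 5, 5^2 ≡ 5² = 25 ≡ 0, 5^4 ≡ 0² = 0, 5^8 ≡ 0² = 0, 5^16 ≡ 0² = 0. Since 19 = 16 + 2 + 1, 5^19 ≡ 0·0·5: 0·0 = 0, then 0·5 = 0. So 5^19 ≡ 0 (mod 25).
So σ(0) = σ(5) = 0 while 0 ≠ 5, so σ is not injective.
Since σ is not injective, we determine |image(σ)|. Computing x^19 mod 25 for each x (by repeated squaring, reducing mod 25 at every step), the values σ(0), σ(1), …, σ(24) are: 0, 1, 13, 17, 19, 0, 21, 18, 22, 14, 0, 16, 23, 2, 9, 0, 11, 3, 7, 4, 0, 6, 8, 12, 24.
The distinct values are {0, 1, 2, 3, 4, 6, 7, 8, 9, 11, 12, 13, 14, 16, 17, 18, 19, 21, 22, 23, 24}; there are 21 of them.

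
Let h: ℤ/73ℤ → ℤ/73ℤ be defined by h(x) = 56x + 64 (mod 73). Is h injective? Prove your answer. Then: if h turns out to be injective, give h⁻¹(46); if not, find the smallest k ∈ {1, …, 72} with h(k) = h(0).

44

Suppose h(u) = h(v) in ℤ/73ℤ. Then 56u + 64 ≡ 56v + 64 (mod 73), therefore 56(u − v) ≡ 0 (mod 73).
Since gcd(56, 73) = 1, 56 is invertible modulo 73, so u − v ≡ 0 (mod 73), i.e. u = v.
Therefore h is injective.
We now compute 56⁻¹ mod 73 explicitly. Euclid's algorithm: 73 = 1·56 + 17, 56 = 3·17 + 5, 17 = 3·5 + 2, 5 = 2·2 + 1; back-substituting gives 1 = 30·56 − 23·73, so 56⁻¹ ≡ 30 (mod 73).
Since h is injective, we compute h⁻¹(46): solve 56x + 64 ≡ 46 (mod 73), i.e. 56x ≡ 55 (mod 73).
Multiplying by 56⁻¹ = 30 gives x ≡ 30·55 = 1650 = 22·73 + 44 ≡ 44 (mod 73).
Check: h(44) = 56·44 + 64 = 2528 = 34·73 + 46 ≡ 46 (mod 73).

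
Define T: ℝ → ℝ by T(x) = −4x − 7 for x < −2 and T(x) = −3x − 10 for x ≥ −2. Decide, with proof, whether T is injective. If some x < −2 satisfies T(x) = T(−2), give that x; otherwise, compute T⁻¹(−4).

-2

Both pieces are strictly decreasing (slopes −4 and −3), so each is injective on its own interval.
The left piece maps (−∞, −2) onto (1, ∞); the right piece maps [−2, ∞) onto (−∞, −4].
These images are disjoint, so no value is attained by both pieces. Thus T is injective.
Because the two images are disjoint, no x < −2 has T(x) = T(−2), so we compute T⁻¹(−4): −4 lies in (−∞, −4], so solve −3x − 10 = −4: x = (−4 + 10)/(−3) = −2.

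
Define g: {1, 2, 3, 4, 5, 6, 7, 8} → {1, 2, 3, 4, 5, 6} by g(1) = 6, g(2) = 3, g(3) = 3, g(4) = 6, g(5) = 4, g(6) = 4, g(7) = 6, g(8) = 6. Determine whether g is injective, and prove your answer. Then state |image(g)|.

3

g(2) = 3 = g(3) with 2 ≠ 3, so g is not injective.
The image of g is {3, 4, 6}, which has 3 elements.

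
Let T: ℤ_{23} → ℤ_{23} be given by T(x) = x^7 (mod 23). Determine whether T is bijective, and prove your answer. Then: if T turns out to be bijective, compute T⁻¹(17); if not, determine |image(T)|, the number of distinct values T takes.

5

Since 23 is prime, the nonzero elements of ℤ_{23} form a cyclic group of order 22.
As gcd(7, 22) = 1, raising to the 7th power is a bijection on this group: if x_1^7 ≡ x_2^7 then (x_1x_2^{−1})^7 = 1, and the only element of order dividing gcd(7, 22) = 1 is 1, so x_1 = x_2.
With T(0) = 0 this makes T injective on all of ℤ_{23}, hence bijective (finite equal-size domain and codomain). In particular T is bijective.
Since T is bijective, we find the preimage of 17. The inverse of x ↦ x^7 on (ℤ_{23})^× is x ↦ x^19, because 7·19 = 133 = 6·22 + 1 ≡ 1 (mod 22) and x^{22} = 1 for x ≠ 0 (Fermat). So T⁻¹(17) = 17^19 mod 23.
Repeated squaring mod 23: 17^1 ≡ 17, 17^2 ≡ 17² = 289 ≡ 13, 17^4 ≡ 13² = 169 ≡ 8, 17^8 ≡ 8² = 64 ≡ 18, 17^16 ≡ 18² = 324 ≡ 2. Since 19 = 16 + 2 + 1, 17^19 ≡ 2·13·17: 2·13 = 26 ≡ 3, then 3·17 = 51 ≡ 5. So 17^19 ≡ 5 (mod 23).
Hence T⁻¹(17) = 5.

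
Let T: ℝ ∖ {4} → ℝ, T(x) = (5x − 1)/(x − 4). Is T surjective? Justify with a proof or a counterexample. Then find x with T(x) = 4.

If T(x) = 5, cross-multiplying gives 1(5x − 1) = 5(x − 4), which simplifies to −1 = −20 — false.  So 5 has no preimage and T is not surjective.
Solving T(x) = 4: cross-multiplying gives 5x − 1 = 4(x − 4), which rearranges to 1x = −15, so x = −15.

-15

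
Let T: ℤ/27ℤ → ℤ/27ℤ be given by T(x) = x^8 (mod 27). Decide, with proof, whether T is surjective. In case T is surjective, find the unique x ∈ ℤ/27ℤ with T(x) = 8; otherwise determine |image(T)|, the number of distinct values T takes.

T(0) = 0^8 = 0.
T(3): Repeated squaring mod 27: 3^1 ≡ 3, 3^2 ≡ 3² = 9, 3^4 ≡ 9² = 81 ≡ 0, 3^8 ≡ 0² = 0. So 3^8 ≡ 0 (mod 27).
So T(0) = T(3) = 0 while 0 ≠ 3, so T is not injective.
A non-injective map from the 27-element set ℤ/27ℤ to itself takes at most 26 distinct values, so it cannot be surjective. Thus T is not surjective.
Since T is not surjective, we determine |image(T)|. Computing x^8 mod 27 for each x (by repeated squaring, reducing mod 27 at every step), the values T(0), T(1), …, T(26) are: 0, 1, 13, 0, 7, 16, 0, 4, 10, 0, 19, 22, 0, 25, 25, 0, 22, 19, 0, 10, 4, 0, 16, 7, 0, 13, 1.
The distinct values are {0, 1, 4, 7, 10, 13, 16, 19, 22, 25}; there are 10 of them.

10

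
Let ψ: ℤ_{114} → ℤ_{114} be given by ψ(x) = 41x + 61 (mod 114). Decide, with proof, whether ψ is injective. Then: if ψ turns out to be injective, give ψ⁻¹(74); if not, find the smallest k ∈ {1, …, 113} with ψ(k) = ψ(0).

Suppose ψ(a) = ψ(b) in ℤ_{114}. Then 41a + 61 ≡ 41b + 61 (mod 114), hence 41(a − b) ≡ 0 (mod 114).
Since gcd(41, 114) = 1, 41 is invertible modulo 114, therefore a − b ≡ 0 (mod 114), i.e. a = b.
Hence ψ is injective.
We now compute 41⁻¹ mod 114 explicitly. Euclid's algorithm: 114 = 2·41 + 32, 41 = 1·32 + 9, 32 = 3·9 + 5, 9 = 1·5 + 4, 5 = 1·4 + 1; back-substituting gives 1 = 89·41 − 32·114, so 41⁻¹ ≡ 89 (mod 114).
Since ψ is injective, we find ψ⁻¹(74): we need 41x ≡ 74 − 61 ≡ 13 (mod 114). Using 41⁻¹ = 89: x ≡ 89·13 = 1157 = 10·114 + 17, so x = 17.
Check: ψ(17) = 41·17 + 61 = 758 = 6·114 + 74 ≡ 74 (mod 114).

17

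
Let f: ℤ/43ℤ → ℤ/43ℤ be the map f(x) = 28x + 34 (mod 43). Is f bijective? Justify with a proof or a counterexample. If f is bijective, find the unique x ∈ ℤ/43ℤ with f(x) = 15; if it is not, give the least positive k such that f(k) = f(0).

7

By definition, injectivity means: for all s, t in the domain, f(s) = f(t) implies s = t.
Suppose f(s) = f(t) in ℤ/43ℤ. Then 28s + 34 ≡ 28t + 34 (mod 43), thus 28(s − t) ≡ 0 (mod 43).
Since gcd(28, 43) = 1, 28 is invertible modulo 43, so s − t ≡ 0 (mod 43), i.e. s = t.
We now compute 28⁻¹ mod 43 explicitly. Euclid's algorithm: 43 = 1·28 + 15, 28 = 1·15 + 13, 15 = 1·13 + 2, 13 = 6·2 + 1; back-substituting gives 1 = 20·28 − 13·43, so 28⁻¹ ≡ 20 (mod 43).
For any y ∈ ℤ/43ℤ, x = 20(y − 34) mod 43 satisfies f(x) = 28·20(y − 34) + 34 ≡ y (since 28·20 ≡ 1 mod 43). So every y has a preimage.
Therefore f is bijective.
Since f is bijective, we compute f⁻¹(15): solve 28x + 34 ≡ 15 (mod 43), i.e. 28x ≡ 24 (mod 43).
Multiplying by 28⁻¹ = 20 gives x ≡ 20·24 = 480 = 11·43 + 7 ≡ 7 (mod 43).
Check: f(7) = 28·7 + 34 = 230 = 5·43 + 15 ≡ 15 (mod 43).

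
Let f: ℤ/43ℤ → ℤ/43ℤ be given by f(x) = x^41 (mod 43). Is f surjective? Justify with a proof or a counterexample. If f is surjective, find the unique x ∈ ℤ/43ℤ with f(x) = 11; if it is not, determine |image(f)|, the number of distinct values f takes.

Since 43 is prime, the nonzero elements of ℤ/43ℤ form a cyclic group of order 42.
As gcd(41, 42) = 1, raising to the 41st power is a bijection on this group: if s^41 ≡ t^41 then (st^{−1})^41 = 1, and the only element of order dividing gcd(41, 42) = 1 is 1, so s = t.
With f(0) = 0 this makes f injective on all of ℤ/43ℤ, hence bijective (finite equal-size domain and codomain). In particular f is surjective.
Since f is surjective, we find the preimage of 11. The inverse of x ↦ x^41 on (ℤ/43ℤ)^× is x ↦ x^41, because 41·41 = 1681 = 40·42 + 1 ≡ 1 (mod 42) and x^{42} = 1 for x ≠ 0 (Fermat). So f⁻¹(11) = 11^41 mod 43.
Repeated squaring mod 43: 11^1 ≡ 11, 11^2 ≡ 11² = 121 ≡ 35, 11^4 ≡ 35² = 1225 ≡ 21, 11^8 ≡ 21² = 441 ≡ 11, 11^16 ≡ 11² = 121 ≡ 35, 11^32 ≡ 35² = 1225 ≡ 21. Since 41 = 32 + 8 + 1, 11^41 ≡ 21·11·11: 21·11 = 231 ≡ 16, then 16·11 = 176 ≡ 4. So 11^41 ≡ 4 (mod 43).
Hence f⁻¹(11) = 4.

4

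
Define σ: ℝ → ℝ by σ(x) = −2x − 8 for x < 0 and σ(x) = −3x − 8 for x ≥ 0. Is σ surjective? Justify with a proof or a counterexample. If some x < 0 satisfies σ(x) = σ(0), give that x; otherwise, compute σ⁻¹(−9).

Both pieces are strictly decreasing (slopes −2 and −3), so each is injective on its own interval.
The left piece maps (−∞, 0) onto (−8, ∞); the right piece maps [0, ∞) onto (−∞, −8].
These images together cover ℝ, so σ is surjective.
Because the two images are disjoint, no x < 0 has σ(x) = σ(0), so we compute σ⁻¹(−9): −9 lies in (−∞, −8], so solve −3x − 8 = −9: x = (−9 + 8)/(−3) = 1/3.

1/3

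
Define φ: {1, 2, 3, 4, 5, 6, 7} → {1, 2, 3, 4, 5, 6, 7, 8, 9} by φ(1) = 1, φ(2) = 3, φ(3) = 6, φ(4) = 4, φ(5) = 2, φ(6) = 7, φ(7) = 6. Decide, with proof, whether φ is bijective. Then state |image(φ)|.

φ(3) = 6 = φ(7) with 3 ≠ 7, so φ is not injective, hence not bijective.
The image of φ is {1, 2, 3, 4, 6, 7}, which has 6 elements.

6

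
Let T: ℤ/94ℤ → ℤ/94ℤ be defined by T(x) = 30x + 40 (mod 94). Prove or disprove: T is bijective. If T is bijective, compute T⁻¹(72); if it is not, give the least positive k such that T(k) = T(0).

47

We have gcd(30, 94) = 2 > 1. Taking s = 0 and t = 47: T(0) = 40 and T(47) = 30·47 + 40 = 1450 ≡ 40 (mod 94).
So T(0) = T(47) while 0 ≠ 47, thus T is not injective, hence not bijective.
Since T is not bijective, we find the least positive k with T(k) = T(0): this means 30k ≡ 0 (mod 94), i.e. 94 ∣ 30k. Since gcd(30, 94) = 2, dividing through by 2 this holds exactly when 47 ∣ 15k, and as gcd(15, 47) = 1, exactly when 47 ∣ k.
The smallest positive such k is 47.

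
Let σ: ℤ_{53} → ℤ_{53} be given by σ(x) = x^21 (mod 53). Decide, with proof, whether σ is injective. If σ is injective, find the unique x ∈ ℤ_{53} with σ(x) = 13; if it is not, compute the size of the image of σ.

28

Since 53 is prime, the nonzero elements of ℤ_{53} form a cyclic group of order 52.
As gcd(21, 52) = 1, raising to the 21st power is a bijection on this group: if x_1^21 ≡ x_2^21 then (x_1x_2^{−1})^21 = 1, and the only element of order dividing gcd(21, 52) = 1 is 1, so x_1 = x_2.
With σ(0) = 0 this makes σ injective on all of ℤ_{53}, hence bijective (finite equal-size domain and codomain). In particular σ is injective.
Since σ is injective, we find the preimage of 13. The inverse of x ↦ x^21 on (ℤ_{53})^× is x ↦ x^5, because 21·5 = 105 = 2·52 + 1 ≡ 1 (mod 52) and x^{52} = 1 for x ≠ 0 (Fermat). So σ⁻¹(13) = 13^5 mod 53.
Repeated squaring mod 53: 13^1 ≡ 13, 13^2 ≡ 13² = 169 ≡ 10, 13^4 ≡ 10² = 100 ≡ 47. Since 5 = 4 + 1, 13^5 ≡ 47·13: 47·13 = 611 ≡ 28. So 13^5 ≡ 28 (mod 53).
Hence σ⁻¹(13) = 28.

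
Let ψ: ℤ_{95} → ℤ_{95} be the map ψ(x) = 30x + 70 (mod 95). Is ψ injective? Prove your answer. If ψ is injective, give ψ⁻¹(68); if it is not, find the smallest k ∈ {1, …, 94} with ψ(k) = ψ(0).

19

By definition, ψ is injective if ψ(s) = ψ(t) implies s = t.
We have gcd(30, 95) = 5 > 1. Taking s = 0 and t = 19: ψ(0) = 70 and ψ(19) = 30·19 + 70 = 640 ≡ 70 (mod 95).
So ψ(0) = ψ(19) while 0 ≠ 19, thus ψ is not injective.
Since ψ is not injective, we find the least positive k with ψ(k) = ψ(0): this means 30k ≡ 0 (mod 95), i.e. 95 ∣ 30k. Since gcd(30, 95) = 5, dividing through by 5 this holds exactly when 19 ∣ 6k, and as gcd(6, 19) = 1, exactly when 19 ∣ k.
The smallest positive such k is 19.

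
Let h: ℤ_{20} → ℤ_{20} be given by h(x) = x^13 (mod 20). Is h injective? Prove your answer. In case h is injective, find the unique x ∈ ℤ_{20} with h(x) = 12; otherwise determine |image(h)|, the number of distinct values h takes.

h(0) = 0^13 = 0.
h(10): Repeated squaring mod 20: 10^1 ≡ 10, 10^2 ≡ 10² = 100 ≡ 0, 10^4 ≡ 0² = 0, 10^8 ≡ 0² = 0. Since 13 = 8 + 4 + 1, 10^13 ≡ 0·0·10: 0·0 = 0, then 0·10 = 0. So 10^13 ≡ 0 (mod 20).
So h(0) = h(10) = 0 while 0 ≠ 10, so h is not injective.
Since h is not injective, we determine |image(h)|. Computing x^13 mod 20 for each x (by repeated squaring, reducing mod 20 at every step), the values h(0), h(1), …, h(19) are: 0, 1, 12, 3, 4, 5, 16, 7, 8, 9, 0, 11, 12, 13, 4, 15, 16, 17, 8, 19.
The distinct values are {0, 1, 3, 4, 5, 7, 8, 9, 11, 12, 13, 15, 16, 17, 19}; there are 15 of them.

15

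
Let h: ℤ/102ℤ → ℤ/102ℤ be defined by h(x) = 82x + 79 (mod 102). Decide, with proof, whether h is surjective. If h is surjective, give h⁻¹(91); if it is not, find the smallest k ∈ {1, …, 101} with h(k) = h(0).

Since gcd(82, 102) = 2, we have 82x ≡ 0 (mod 2) for all x, so h(x) ≡ 1 (mod 2).
But 0 ≢ 1 (mod 2), so 0 ∈ ℤ/102ℤ has no preimage. Hence h is not surjective.
Since h is not surjective, we find the least positive k with h(k) = h(0): this means 82k ≡ 0 (mod 102), i.e. 102 ∣ 82k. Since gcd(82, 102) = 2, dividing through by 2 this holds exactly when 51 ∣ 41k, and as gcd(41, 51) = 1, exactly when 51 ∣ k.
The smallest positive such k is 51.

51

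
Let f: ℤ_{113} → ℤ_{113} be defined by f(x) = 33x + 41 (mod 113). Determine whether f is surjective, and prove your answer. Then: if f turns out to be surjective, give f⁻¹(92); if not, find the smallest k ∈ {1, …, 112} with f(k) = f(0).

94

Since gcd(33, 113) = 1, 33 is invertible modulo 113. Euclid's algorithm: 113 = 3·33 + 14, 33 = 2·14 + 5, 14 = 2·5 + 4, 5 = 1·4 + 1; back-substituting gives 1 = 24·33 − 7·113, so 33⁻¹ ≡ 24 (mod 113).
For any y ∈ ℤ_{113}, x = 24(y − 41) mod 113 satisfies f(x) = 33·24(y − 41) + 41 ≡ y (since 33·24 ≡ 1 mod 113). So every y has a preimage.
Thus f is surjective.
Since f is surjective, we find f⁻¹(92): we need 33x ≡ 92 − 41 ≡ 51 (mod 113). Using 33⁻¹ = 24: x ≡ 24·51 = 1224 = 10·113 + 94, so x = 94.
Check: f(94) = 33·94 + 41 = 3143 = 27·113 + 92 ≡ 92 (mod 113).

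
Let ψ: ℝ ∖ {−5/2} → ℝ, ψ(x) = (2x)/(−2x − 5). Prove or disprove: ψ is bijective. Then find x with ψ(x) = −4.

-10/3

If ψ(x) = −1, cross-multiplying gives −2(2x) = 2(−2x − 5), which simplifies to 0 = −10 — false.  So −1 has no preimage and ψ is not surjective.
Therefore ψ is not bijective.
Solving ψ(x) = −4: cross-multiplying gives 2x = −4(−2x − 5), which rearranges to −6x = 20, so x = −10/3.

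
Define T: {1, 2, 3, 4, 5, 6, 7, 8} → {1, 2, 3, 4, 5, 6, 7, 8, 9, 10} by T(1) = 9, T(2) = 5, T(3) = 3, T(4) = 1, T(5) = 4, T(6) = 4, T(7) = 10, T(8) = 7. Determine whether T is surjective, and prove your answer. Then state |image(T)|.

No element maps to 2, so T is not surjective.
The image of T is {1, 3, 4, 5, 7, 9, 10}, which has 7 elements.

7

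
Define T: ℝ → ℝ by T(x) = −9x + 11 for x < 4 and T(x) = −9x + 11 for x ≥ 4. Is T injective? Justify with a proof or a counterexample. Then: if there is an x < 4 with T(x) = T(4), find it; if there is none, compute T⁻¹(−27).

Both pieces are strictly decreasing (slopes −9 and −9), so each is injective on its own interval.
The left piece maps (−∞, 4) onto (−25, ∞); the right piece maps [4, ∞) onto (−∞, −25].
These images are disjoint, so no value is attained by both pieces. Thus T is injective.
Because the two images are disjoint, no x < 4 has T(x) = T(4), so we compute T⁻¹(−27): −27 lies in (−∞, −25], so solve −9x + 11 = −27: x = (−27 − 11)/(−9) = 38/9.

38/9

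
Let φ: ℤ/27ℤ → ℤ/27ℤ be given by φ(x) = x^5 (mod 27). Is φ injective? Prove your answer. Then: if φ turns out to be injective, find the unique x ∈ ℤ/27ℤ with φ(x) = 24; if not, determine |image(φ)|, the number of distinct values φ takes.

φ(0) = 0^5 = 0.
φ(3): Repeated squaring mod 27: 3^1 ≡ 3, 3^2 ≡ 3² = 9, 3^4 ≡ 9² = 81 ≡ 0. Since 5 = 4 + 1, 3^5 ≡ 0·3: 0·3 = 0. So 3^5 ≡ 0 (mod 27).
So φ(0) = φ(3) = 0 while 0 ≠ 3, thus φ is not injective.
Since φ is not injective, we determine |image(φ)|. Computing x^5 mod 27 for each x (by repeated squaring, reducing mod 27 at every step), the values φ(0), φ(1), …, φ(26) are: 0, 1, 5, 0, 25, 20, 0, 13, 17, 0, 19, 23, 0, 16, 11, 0, 4, 8, 0, 10, 14, 0, 7, 2, 0, 22, 26.
The distinct values are {0, 1, 2, 4, 5, 7, 8, 10, 11, 13, 14, 16, 17, 19, 20, 22, 23, 25, 26}; there are 19 of them.

19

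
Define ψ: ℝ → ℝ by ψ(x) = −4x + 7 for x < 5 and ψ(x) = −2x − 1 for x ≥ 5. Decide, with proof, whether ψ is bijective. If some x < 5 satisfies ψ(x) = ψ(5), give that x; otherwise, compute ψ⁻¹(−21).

9/2

Both pieces are strictly decreasing (slopes −4 and −2), so each is injective on its own interval.
The left piece maps (−∞, 5) onto (−13, ∞); the right piece maps [5, ∞) onto (−∞, −11].
These images overlap. In particular ψ(5) = −11 (right piece), and solving −4x + 7 = −11 on the left piece gives x = 9/2 < 5.
So ψ(9/2) = ψ(5) with 9/2 ≠ 5, and ψ is not injective, hence not bijective. This x = 9/2 is the requested value below 5.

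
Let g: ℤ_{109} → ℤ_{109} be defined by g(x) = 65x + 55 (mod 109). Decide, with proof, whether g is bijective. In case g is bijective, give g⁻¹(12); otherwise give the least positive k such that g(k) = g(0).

Recall that injectivity means: for all s, t in the domain, g(s) = g(t) implies s = t.
If g(s) = g(t), then 65s ≡ 65t (mod 109). Because gcd(65, 109) = 1, we may cancel 65 to get s ≡ t (mod 109).
We now compute 65⁻¹ mod 109 explicitly. Euclid's algorithm: 109 = 1·65 + 44, 65 = 1·44 + 21, 44 = 2·21 + 2, 21 = 10·2 + 1; back-substituting gives 1 = 52·65 − 31·109, so 65⁻¹ ≡ 52 (mod 109).
Then y ↦ 52(y − 55) is a two-sided inverse to g, so every y ∈ ℤ_{109} has a preimage.
So g is bijective.
Since g is bijective, we find g⁻¹(12): we need 65x ≡ 12 − 55 ≡ 66 (mod 109). Using 65⁻¹ = 52: x ≡ 52·66 = 3432 = 31·109 + 53, so x = 53.
Check: g(53) = 65·53 + 55 = 3500 = 32·109 + 12 ≡ 12 (mod 109).

53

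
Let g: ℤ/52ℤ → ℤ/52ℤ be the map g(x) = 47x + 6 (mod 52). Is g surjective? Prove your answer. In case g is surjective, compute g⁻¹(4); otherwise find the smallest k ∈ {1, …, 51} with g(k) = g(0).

Since gcd(47, 52) = 1, 47 is invertible modulo 52. Euclid's algorithm: 52 = 1·47 + 5, 47 = 9·5 + 2, 5 = 2·2 + 1; back-substituting gives 1 = 31·47 − 28·52, so 47⁻¹ ≡ 31 (mod 52).
For any y ∈ ℤ/52ℤ, x = 31(y − 6) mod 52 satisfies g(x) = 47·31(y − 6) + 6 ≡ y (since 47·31 ≡ 1 mod 52). So every y has a preimage.
Thus g is surjective.
Since g is surjective, we compute g⁻¹(4): solve 47x + 6 ≡ 4 (mod 52), i.e. 47x ≡ 50 (mod 52).
Multiplying by 47⁻¹ = 31 gives x ≡ 31·50 = 1550 = 29·52 + 42 ≡ 42 (mod 52).
Check: g(42) = 47·42 + 6 = 1980 = 38·52 + 4 ≡ 4 (mod 52).

42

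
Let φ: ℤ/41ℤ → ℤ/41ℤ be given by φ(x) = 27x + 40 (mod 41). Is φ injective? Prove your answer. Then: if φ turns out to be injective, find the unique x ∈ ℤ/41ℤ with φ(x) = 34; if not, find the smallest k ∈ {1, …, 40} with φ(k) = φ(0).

18

Recall: φ is injective when φ(u) = φ(v) forces u = v.
If φ(u) = φ(v), then 27u ≡ 27v (mod 41). Because gcd(27, 41) = 1, we may cancel 27 to get u ≡ v (mod 41).
So φ is injective.
We now compute 27⁻¹ mod 41 explicitly. Euclid's algorithm: 41 = 1·27 + 14, 27 = 1·14 + 13, 14 = 1·13 + 1; back-substituting gives 1 = 38·27 − 25·41, so 27⁻¹ ≡ 38 (mod 41).
Since φ is injective, we find φ⁻¹(34): we need 27x ≡ 34 − 40 ≡ 35 (mod 41). Using 27⁻¹ = 38: x ≡ 38·35 = 1330 = 32·41 + 18, so x = 18.
Check: φ(18) = 27·18 + 40 = 526 = 12·41 + 34 ≡ 34 (mod 41).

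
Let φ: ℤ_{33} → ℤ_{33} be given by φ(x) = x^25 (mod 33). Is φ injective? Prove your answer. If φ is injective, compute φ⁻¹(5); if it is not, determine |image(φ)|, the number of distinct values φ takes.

9

φ(1) = 1^25 = 1.
φ(4): Repeated squaring mod 33: 4^1 ≡ 4, 4^2 ≡ 4² = 16, 4^4 ≡ 16² = 256 ≡ 25, 4^8 ≡ 25² = 625 ≡ 31, 4^16 ≡ 31² = 961 ≡ 4. Since 25 = 16 + 8 + 1, 4^25 ≡ 4·31·4: 4·31 = 124 ≡ 25, then 25·4 = 100 ≡ 1. So 4^25 ≡ 1 (mod 33).
So φ(1) = φ(4) = 1 while 1 ≠ 4, hence φ is not injective.
Since φ is not injective, we determine |image(φ)|. Computing x^25 mod 33 for each x (by repeated squaring, reducing mod 33 at every step), the values φ(0), φ(1), …, φ(32) are: 0, 1, 32, 12, 1, 23, 21, 10, 32, 12, 10, 11, 12, 10, 23, 12, 1, 32, 21, 10, 23, 21, 22, 23, 21, 1, 23, 12, 10, 32, 21, 1, 32.
The distinct values are {0, 1, 10, 11, 12, 21, 22, 23, 32}; there are 9 of them.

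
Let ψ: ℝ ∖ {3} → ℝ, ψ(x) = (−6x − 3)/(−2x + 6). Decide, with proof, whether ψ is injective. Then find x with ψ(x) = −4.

Suppose ψ(s) = ψ(t). Cross-multiplying: (−6s − 3)(−2t + 6) = (−6t − 3)(−2s + 6).
Expanding both sides and cancelling the symmetric terms leaves −42·(s − t) = 0. Since −42 ≠ 0, s = t. Therefore ψ is injective.
Solving ψ(x) = −4: cross-multiplying gives −6x − 3 = −4(−2x + 6), which rearranges to −14x = −21, so x = 3/2.

3/2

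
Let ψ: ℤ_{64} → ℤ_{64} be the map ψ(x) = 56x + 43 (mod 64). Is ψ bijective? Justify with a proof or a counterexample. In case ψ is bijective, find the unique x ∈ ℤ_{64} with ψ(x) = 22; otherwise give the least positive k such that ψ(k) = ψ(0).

8

By definition, ψ is injective if ψ(s) = ψ(t) implies s = t.
We have gcd(56, 64) = 8 > 1. Taking s = 0 and t = 8: ψ(0) = 43 and ψ(8) = 56·8 + 43 = 491 ≡ 43 (mod 64).
So ψ(0) = ψ(8) while 0 ≠ 8, hence ψ is not injective, hence not bijective.
Since ψ is not bijective, we find the least positive k with ψ(k) = ψ(0): this means 56k ≡ 0 (mod 64), i.e. 64 ∣ 56k. Since gcd(56, 64) = 8, dividing through by 8 this holds exactly when 8 ∣ 7k, and as gcd(7, 8) = 1, exactly when 8 ∣ k.
The smallest positive such k is 8.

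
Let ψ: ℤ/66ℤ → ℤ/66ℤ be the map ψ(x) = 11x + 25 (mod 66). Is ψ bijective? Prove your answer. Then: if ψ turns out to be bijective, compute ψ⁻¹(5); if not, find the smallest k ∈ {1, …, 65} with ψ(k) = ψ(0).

6

We have gcd(11, 66) = 11 > 1. Taking s = 0 and t = 6: ψ(0) = 25 and ψ(6) = 11·6 + 25 = 91 ≡ 25 (mod 66).
So ψ(0) = ψ(6) while 0 ≠ 6, therefore ψ is not injective, hence not bijective.
Since ψ is not bijective, we find the least positive k with ψ(k) = ψ(0): this means 11k ≡ 0 (mod 66), i.e. 66 ∣ 11k. Since gcd(11, 66) = 11, dividing through by 11 this holds exactly when 6 ∣ k.
The smallest positive such k is 6.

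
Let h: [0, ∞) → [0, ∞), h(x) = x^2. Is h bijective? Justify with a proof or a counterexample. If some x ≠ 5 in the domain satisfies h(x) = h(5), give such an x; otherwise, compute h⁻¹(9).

3

On [0, ∞), x ↦ x^2 is strictly increasing (injective) and for any y ∈ [0, ∞) the 2nd root y^{1/2} lies in [0, ∞) (surjective). So h is bijective.
Since x ↦ x^2 is strictly increasing on [0, ∞), it is injective there, so no x ≠ 5 in the domain has h(x) = h(5). We therefore compute h⁻¹(9) = 9^{1/2} = 3 (indeed 3^2 = 9).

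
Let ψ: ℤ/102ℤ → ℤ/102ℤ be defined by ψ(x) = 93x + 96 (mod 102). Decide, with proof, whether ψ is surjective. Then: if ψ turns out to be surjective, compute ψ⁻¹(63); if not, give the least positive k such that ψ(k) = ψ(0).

Since gcd(93, 102) = 3, we have 93x ≡ 0 (mod 3) for all x, so ψ(x) ≡ 0 (mod 3).
But 1 ≢ 0 (mod 3), so 1 ∈ ℤ/102ℤ has no preimage. So ψ is not surjective.
Since ψ is not surjective, we find the least positive k with ψ(k) = ψ(0): this means 93k ≡ 0 (mod 102), i.e. 102 ∣ 93k. Since gcd(93, 102) = 3, dividing through by 3 this holds exactly when 34 ∣ 31k, and as gcd(31, 34) = 1, exactly when 34 ∣ k.
The smallest positive such k is 34.

34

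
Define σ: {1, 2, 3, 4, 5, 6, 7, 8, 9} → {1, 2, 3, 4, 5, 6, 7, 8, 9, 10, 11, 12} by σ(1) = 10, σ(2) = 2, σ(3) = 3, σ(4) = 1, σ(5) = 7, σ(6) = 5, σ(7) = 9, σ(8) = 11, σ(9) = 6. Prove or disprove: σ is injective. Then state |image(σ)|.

The values σ(1), …, σ(9) are 10, 2, 3, 1, 7, 5, 9, 11, 6 — all distinct.
So σ(s) = σ(t) only when s = t, and σ is injective.
The image of σ is {1, 2, 3, 5, 6, 7, 9, 10, 11}, which has 9 elements.

9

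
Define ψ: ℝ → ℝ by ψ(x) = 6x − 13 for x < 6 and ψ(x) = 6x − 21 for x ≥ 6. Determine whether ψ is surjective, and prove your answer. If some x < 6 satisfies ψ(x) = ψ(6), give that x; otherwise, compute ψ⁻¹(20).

14/3

Both pieces are strictly increasing (slopes 6 and 6), so each is injective on its own interval.
The left piece maps (−∞, 6) onto (−∞, 23); the right piece maps [6, ∞) onto [15, ∞).
The union (−∞, 23) ∪ [15, ∞) covers ℝ, so ψ is surjective.
For the follow-up: the images overlap, so an x < 6 with ψ(x) = ψ(6) exists. ψ(6) = 15; solving 6x − 13 = 15 for x < 6 gives x = (15 + 13)/6 = 14/3.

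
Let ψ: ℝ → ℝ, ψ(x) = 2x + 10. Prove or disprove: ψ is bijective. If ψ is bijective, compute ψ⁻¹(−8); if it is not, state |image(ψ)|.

Suppose ψ(x_1) = ψ(x_2). Then 2x_1 + 10 = 2x_2 + 10, therefore 2x_1 = 2x_2, hence x_1 = x_2.
For any y ∈ ℝ, x = (y − 10)/2 satisfies ψ(x) = y.
So ψ is bijective.
Since ψ is bijective, we compute ψ⁻¹(−8) = (−8 − 10)/2 = −9.

-9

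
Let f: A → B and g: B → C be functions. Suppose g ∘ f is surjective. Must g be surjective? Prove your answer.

surjective

Let c ∈ C. Since g ∘ f is surjective, some a ∈ A has g(f(a)) = c. Then b = f(a) ∈ B satisfies g(b) = c. So g is surjective.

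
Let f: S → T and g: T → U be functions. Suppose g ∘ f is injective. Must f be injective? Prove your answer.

Suppose f(s) = f(t). Applying g: (g ∘ f)(s) = (g ∘ f)(t). Since g ∘ f is injective, s = t. Thus f is injective.

injective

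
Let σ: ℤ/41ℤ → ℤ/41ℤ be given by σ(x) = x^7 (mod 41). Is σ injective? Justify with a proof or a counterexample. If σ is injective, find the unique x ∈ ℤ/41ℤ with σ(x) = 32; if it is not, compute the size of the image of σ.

9

Since 41 is prime, the nonzero elements of ℤ/41ℤ form a cyclic group of order 40.
As gcd(7, 40) = 1, raising to the 7th power is a bijection on this group: if s^7 ≡ t^7 then (st^{−1})^7 = 1, and the only element of order dividing gcd(7, 40) = 1 is 1, so s = t.
With σ(0) = 0 this makes σ injective on all of ℤ/41ℤ, hence bijective (finite equal-size domain and codomain). In particular σ is injective.
Since σ is injective, we find the preimage of 32. The inverse of x ↦ x^7 on (ℤ/41ℤ)^× is x ↦ x^23, because 7·23 = 161 = 4·40 + 1 ≡ 1 (mod 40) and x^{40} = 1 for x ≠ 0 (Fermat). So σ⁻¹(32) = 32^23 mod 41.
Repeated squaring mod 41: 32^1 ≡ 32, 32^2 ≡ 32² = 1024 ≡ 40, 32^4 ≡ 40² = 1600 ≡ 1, 32^8 ≡ 1² = 1, 32^16 ≡ 1² = 1. Since 23 = 16 + 4 + 2 + 1, 32^23 ≡ 1·1·40·32: 1·1 = 1, then 1·40 = 40, then 40·32 = 1280 ≡ 9. So 32^23 ≡ 9 (mod 41).
Hence σ⁻¹(32) = 9.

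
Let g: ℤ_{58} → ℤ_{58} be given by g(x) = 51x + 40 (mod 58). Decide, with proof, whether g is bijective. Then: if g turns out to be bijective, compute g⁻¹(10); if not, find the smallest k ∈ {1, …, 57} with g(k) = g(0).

Recall: g is injective if g(s) = g(t) implies s = t.
If g(s) = g(t), then 51s ≡ 51t (mod 58). Because gcd(51, 58) = 1, we may cancel 51 to get s ≡ t (mod 58).
We now compute 51⁻¹ mod 58 explicitly. Euclid's algorithm: 58 = 1·51 + 7, 51 = 7·7 + 2, 7 = 3·2 + 1; back-substituting gives 1 = 33·51 − 29·58, so 51⁻¹ ≡ 33 (mod 58).
Then y ↦ 33(y − 40) is a two-sided inverse to g, so every y ∈ ℤ_{58} has a preimage.
So g is bijective.
Since g is bijective, we find g⁻¹(10): we need 51x ≡ 10 − 40 ≡ 28 (mod 58). Using 51⁻¹ = 33: x ≡ 33·28 = 924 = 15·58 + 54, so x = 54.
Check: g(54) = 51·54 + 40 = 2794 = 48·58 + 10 ≡ 10 (mod 58).

54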